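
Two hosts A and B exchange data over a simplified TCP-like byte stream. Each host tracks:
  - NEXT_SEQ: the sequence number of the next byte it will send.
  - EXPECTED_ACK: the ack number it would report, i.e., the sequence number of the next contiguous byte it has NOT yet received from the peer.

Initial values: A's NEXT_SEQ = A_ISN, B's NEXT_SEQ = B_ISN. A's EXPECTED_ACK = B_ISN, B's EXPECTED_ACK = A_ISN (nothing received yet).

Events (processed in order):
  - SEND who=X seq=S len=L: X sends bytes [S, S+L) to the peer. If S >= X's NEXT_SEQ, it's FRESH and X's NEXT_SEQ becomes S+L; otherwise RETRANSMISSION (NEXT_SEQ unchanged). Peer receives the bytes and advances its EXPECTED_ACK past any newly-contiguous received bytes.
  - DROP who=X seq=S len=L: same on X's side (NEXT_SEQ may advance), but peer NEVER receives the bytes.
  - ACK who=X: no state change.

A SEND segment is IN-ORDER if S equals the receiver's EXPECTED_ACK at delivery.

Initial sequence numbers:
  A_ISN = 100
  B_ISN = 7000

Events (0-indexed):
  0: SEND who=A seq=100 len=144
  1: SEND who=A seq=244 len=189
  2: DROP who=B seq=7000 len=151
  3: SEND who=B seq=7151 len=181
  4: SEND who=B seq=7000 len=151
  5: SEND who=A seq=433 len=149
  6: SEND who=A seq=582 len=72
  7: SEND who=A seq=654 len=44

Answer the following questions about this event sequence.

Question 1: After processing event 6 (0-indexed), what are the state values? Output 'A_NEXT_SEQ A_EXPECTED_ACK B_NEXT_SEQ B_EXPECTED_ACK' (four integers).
After event 0: A_seq=244 A_ack=7000 B_seq=7000 B_ack=244
After event 1: A_seq=433 A_ack=7000 B_seq=7000 B_ack=433
After event 2: A_seq=433 A_ack=7000 B_seq=7151 B_ack=433
After event 3: A_seq=433 A_ack=7000 B_seq=7332 B_ack=433
After event 4: A_seq=433 A_ack=7332 B_seq=7332 B_ack=433
After event 5: A_seq=582 A_ack=7332 B_seq=7332 B_ack=582
After event 6: A_seq=654 A_ack=7332 B_seq=7332 B_ack=654

654 7332 7332 654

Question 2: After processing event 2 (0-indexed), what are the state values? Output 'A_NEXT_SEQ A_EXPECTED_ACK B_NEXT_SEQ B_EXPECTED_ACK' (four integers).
After event 0: A_seq=244 A_ack=7000 B_seq=7000 B_ack=244
After event 1: A_seq=433 A_ack=7000 B_seq=7000 B_ack=433
After event 2: A_seq=433 A_ack=7000 B_seq=7151 B_ack=433

433 7000 7151 433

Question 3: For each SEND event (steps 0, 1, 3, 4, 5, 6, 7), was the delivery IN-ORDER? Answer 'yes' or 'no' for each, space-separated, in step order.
Answer: yes yes no yes yes yes yes

Derivation:
Step 0: SEND seq=100 -> in-order
Step 1: SEND seq=244 -> in-order
Step 3: SEND seq=7151 -> out-of-order
Step 4: SEND seq=7000 -> in-order
Step 5: SEND seq=433 -> in-order
Step 6: SEND seq=582 -> in-order
Step 7: SEND seq=654 -> in-order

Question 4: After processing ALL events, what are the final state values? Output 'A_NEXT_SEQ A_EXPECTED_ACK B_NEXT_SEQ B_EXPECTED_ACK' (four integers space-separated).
Answer: 698 7332 7332 698

Derivation:
After event 0: A_seq=244 A_ack=7000 B_seq=7000 B_ack=244
After event 1: A_seq=433 A_ack=7000 B_seq=7000 B_ack=433
After event 2: A_seq=433 A_ack=7000 B_seq=7151 B_ack=433
After event 3: A_seq=433 A_ack=7000 B_seq=7332 B_ack=433
After event 4: A_seq=433 A_ack=7332 B_seq=7332 B_ack=433
After event 5: A_seq=582 A_ack=7332 B_seq=7332 B_ack=582
After event 6: A_seq=654 A_ack=7332 B_seq=7332 B_ack=654
After event 7: A_seq=698 A_ack=7332 B_seq=7332 B_ack=698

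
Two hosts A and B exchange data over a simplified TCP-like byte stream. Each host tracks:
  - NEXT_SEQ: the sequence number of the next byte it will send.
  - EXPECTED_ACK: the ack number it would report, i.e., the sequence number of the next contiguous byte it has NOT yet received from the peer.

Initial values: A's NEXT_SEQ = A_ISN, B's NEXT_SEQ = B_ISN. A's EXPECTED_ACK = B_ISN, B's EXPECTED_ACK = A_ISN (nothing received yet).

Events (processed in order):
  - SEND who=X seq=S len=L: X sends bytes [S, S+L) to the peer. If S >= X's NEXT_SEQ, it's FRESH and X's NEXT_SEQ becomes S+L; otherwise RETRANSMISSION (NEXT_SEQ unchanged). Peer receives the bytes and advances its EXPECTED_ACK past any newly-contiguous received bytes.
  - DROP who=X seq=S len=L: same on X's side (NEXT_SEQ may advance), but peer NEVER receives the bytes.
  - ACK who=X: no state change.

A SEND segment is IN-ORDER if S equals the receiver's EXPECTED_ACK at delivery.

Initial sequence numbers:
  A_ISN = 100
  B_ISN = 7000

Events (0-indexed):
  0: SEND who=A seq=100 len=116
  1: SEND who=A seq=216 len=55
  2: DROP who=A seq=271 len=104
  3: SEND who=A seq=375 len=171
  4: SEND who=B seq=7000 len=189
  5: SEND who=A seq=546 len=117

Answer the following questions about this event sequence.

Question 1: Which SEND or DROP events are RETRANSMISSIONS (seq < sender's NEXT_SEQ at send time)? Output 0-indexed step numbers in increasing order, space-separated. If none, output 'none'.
Answer: none

Derivation:
Step 0: SEND seq=100 -> fresh
Step 1: SEND seq=216 -> fresh
Step 2: DROP seq=271 -> fresh
Step 3: SEND seq=375 -> fresh
Step 4: SEND seq=7000 -> fresh
Step 5: SEND seq=546 -> fresh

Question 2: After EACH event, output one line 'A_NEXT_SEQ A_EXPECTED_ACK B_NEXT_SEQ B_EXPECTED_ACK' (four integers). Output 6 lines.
216 7000 7000 216
271 7000 7000 271
375 7000 7000 271
546 7000 7000 271
546 7189 7189 271
663 7189 7189 271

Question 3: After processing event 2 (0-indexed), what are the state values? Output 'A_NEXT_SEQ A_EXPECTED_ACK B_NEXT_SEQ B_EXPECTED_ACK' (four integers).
After event 0: A_seq=216 A_ack=7000 B_seq=7000 B_ack=216
After event 1: A_seq=271 A_ack=7000 B_seq=7000 B_ack=271
After event 2: A_seq=375 A_ack=7000 B_seq=7000 B_ack=271

375 7000 7000 271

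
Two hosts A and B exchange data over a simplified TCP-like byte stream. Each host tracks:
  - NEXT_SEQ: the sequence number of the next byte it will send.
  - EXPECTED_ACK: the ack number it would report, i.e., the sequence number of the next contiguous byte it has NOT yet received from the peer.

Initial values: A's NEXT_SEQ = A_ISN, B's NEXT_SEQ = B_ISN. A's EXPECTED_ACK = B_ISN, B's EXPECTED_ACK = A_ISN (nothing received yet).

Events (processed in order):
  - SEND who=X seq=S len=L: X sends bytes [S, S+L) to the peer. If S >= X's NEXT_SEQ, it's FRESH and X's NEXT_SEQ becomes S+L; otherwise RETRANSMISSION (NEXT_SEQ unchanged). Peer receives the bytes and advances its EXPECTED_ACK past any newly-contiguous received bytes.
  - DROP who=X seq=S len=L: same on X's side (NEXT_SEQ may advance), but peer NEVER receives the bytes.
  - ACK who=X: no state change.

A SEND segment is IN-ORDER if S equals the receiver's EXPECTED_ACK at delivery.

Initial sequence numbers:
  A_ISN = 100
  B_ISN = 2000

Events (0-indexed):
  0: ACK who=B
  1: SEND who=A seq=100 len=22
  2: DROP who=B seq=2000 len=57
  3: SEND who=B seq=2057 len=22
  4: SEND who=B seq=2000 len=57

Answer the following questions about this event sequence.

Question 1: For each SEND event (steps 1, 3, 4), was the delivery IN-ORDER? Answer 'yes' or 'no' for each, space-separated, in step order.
Step 1: SEND seq=100 -> in-order
Step 3: SEND seq=2057 -> out-of-order
Step 4: SEND seq=2000 -> in-order

Answer: yes no yes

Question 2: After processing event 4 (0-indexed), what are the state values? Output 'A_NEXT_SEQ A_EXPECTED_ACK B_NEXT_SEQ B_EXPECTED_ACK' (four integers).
After event 0: A_seq=100 A_ack=2000 B_seq=2000 B_ack=100
After event 1: A_seq=122 A_ack=2000 B_seq=2000 B_ack=122
After event 2: A_seq=122 A_ack=2000 B_seq=2057 B_ack=122
After event 3: A_seq=122 A_ack=2000 B_seq=2079 B_ack=122
After event 4: A_seq=122 A_ack=2079 B_seq=2079 B_ack=122

122 2079 2079 122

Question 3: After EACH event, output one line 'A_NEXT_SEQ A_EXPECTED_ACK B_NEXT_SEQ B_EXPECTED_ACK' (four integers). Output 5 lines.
100 2000 2000 100
122 2000 2000 122
122 2000 2057 122
122 2000 2079 122
122 2079 2079 122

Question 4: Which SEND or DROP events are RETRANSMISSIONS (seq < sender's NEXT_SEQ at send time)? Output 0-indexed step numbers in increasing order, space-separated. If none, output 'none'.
Answer: 4

Derivation:
Step 1: SEND seq=100 -> fresh
Step 2: DROP seq=2000 -> fresh
Step 3: SEND seq=2057 -> fresh
Step 4: SEND seq=2000 -> retransmit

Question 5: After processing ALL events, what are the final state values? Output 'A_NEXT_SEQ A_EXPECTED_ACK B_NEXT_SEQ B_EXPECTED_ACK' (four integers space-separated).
After event 0: A_seq=100 A_ack=2000 B_seq=2000 B_ack=100
After event 1: A_seq=122 A_ack=2000 B_seq=2000 B_ack=122
After event 2: A_seq=122 A_ack=2000 B_seq=2057 B_ack=122
After event 3: A_seq=122 A_ack=2000 B_seq=2079 B_ack=122
After event 4: A_seq=122 A_ack=2079 B_seq=2079 B_ack=122

Answer: 122 2079 2079 122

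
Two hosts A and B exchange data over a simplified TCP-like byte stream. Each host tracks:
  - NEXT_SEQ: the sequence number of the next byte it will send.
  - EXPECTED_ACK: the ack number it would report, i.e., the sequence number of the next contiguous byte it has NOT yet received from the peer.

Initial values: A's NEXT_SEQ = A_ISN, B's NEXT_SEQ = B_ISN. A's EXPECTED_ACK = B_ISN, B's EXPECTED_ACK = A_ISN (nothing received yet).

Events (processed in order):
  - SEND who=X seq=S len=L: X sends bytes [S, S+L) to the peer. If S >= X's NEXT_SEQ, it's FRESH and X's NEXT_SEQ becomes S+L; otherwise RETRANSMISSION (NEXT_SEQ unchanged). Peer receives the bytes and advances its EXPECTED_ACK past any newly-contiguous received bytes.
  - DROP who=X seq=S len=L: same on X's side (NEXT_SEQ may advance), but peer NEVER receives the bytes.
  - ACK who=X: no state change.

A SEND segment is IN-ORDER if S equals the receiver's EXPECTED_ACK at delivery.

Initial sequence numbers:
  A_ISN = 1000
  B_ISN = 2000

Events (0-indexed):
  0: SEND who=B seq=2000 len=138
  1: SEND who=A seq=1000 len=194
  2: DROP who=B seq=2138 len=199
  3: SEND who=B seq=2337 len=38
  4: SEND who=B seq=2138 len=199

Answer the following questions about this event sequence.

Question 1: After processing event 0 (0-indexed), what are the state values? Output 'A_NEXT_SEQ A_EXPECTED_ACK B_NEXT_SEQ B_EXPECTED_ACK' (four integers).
After event 0: A_seq=1000 A_ack=2138 B_seq=2138 B_ack=1000

1000 2138 2138 1000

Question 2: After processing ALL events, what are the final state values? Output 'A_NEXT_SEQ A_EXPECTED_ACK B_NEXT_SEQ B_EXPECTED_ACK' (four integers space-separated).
Answer: 1194 2375 2375 1194

Derivation:
After event 0: A_seq=1000 A_ack=2138 B_seq=2138 B_ack=1000
After event 1: A_seq=1194 A_ack=2138 B_seq=2138 B_ack=1194
After event 2: A_seq=1194 A_ack=2138 B_seq=2337 B_ack=1194
After event 3: A_seq=1194 A_ack=2138 B_seq=2375 B_ack=1194
After event 4: A_seq=1194 A_ack=2375 B_seq=2375 B_ack=1194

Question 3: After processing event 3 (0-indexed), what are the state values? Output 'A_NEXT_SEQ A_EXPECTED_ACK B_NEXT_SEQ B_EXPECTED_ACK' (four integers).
After event 0: A_seq=1000 A_ack=2138 B_seq=2138 B_ack=1000
After event 1: A_seq=1194 A_ack=2138 B_seq=2138 B_ack=1194
After event 2: A_seq=1194 A_ack=2138 B_seq=2337 B_ack=1194
After event 3: A_seq=1194 A_ack=2138 B_seq=2375 B_ack=1194

1194 2138 2375 1194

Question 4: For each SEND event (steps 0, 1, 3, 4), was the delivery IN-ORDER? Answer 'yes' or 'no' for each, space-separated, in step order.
Step 0: SEND seq=2000 -> in-order
Step 1: SEND seq=1000 -> in-order
Step 3: SEND seq=2337 -> out-of-order
Step 4: SEND seq=2138 -> in-order

Answer: yes yes no yes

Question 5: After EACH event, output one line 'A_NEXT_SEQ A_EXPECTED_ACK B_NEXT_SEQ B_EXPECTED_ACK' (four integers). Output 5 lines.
1000 2138 2138 1000
1194 2138 2138 1194
1194 2138 2337 1194
1194 2138 2375 1194
1194 2375 2375 1194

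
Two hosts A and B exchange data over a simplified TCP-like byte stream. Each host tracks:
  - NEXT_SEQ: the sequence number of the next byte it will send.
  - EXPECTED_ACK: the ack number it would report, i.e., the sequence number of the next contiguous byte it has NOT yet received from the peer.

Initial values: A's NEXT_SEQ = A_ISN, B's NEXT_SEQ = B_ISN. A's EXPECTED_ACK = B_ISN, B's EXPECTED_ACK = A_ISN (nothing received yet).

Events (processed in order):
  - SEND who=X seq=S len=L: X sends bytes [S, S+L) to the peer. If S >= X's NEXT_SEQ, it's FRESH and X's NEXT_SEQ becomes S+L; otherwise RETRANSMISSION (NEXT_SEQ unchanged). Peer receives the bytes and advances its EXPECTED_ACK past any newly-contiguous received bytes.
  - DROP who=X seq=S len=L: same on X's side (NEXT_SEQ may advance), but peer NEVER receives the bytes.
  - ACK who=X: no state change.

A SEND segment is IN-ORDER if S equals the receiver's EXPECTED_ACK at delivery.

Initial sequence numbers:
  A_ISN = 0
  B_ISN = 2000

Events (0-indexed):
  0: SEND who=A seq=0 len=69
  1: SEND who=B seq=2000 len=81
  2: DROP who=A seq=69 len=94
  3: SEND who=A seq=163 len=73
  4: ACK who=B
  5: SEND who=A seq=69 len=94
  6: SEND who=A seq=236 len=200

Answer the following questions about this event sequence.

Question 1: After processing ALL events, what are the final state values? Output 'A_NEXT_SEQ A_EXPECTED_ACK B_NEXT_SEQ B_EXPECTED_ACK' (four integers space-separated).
Answer: 436 2081 2081 436

Derivation:
After event 0: A_seq=69 A_ack=2000 B_seq=2000 B_ack=69
After event 1: A_seq=69 A_ack=2081 B_seq=2081 B_ack=69
After event 2: A_seq=163 A_ack=2081 B_seq=2081 B_ack=69
After event 3: A_seq=236 A_ack=2081 B_seq=2081 B_ack=69
After event 4: A_seq=236 A_ack=2081 B_seq=2081 B_ack=69
After event 5: A_seq=236 A_ack=2081 B_seq=2081 B_ack=236
After event 6: A_seq=436 A_ack=2081 B_seq=2081 B_ack=436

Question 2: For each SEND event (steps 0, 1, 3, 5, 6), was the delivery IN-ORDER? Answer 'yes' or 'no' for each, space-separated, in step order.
Step 0: SEND seq=0 -> in-order
Step 1: SEND seq=2000 -> in-order
Step 3: SEND seq=163 -> out-of-order
Step 5: SEND seq=69 -> in-order
Step 6: SEND seq=236 -> in-order

Answer: yes yes no yes yes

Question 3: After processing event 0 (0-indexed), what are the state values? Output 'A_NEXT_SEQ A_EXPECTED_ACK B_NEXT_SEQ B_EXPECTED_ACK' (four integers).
After event 0: A_seq=69 A_ack=2000 B_seq=2000 B_ack=69

69 2000 2000 69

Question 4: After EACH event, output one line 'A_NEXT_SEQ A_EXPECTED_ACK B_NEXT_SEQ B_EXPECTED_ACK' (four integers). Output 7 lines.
69 2000 2000 69
69 2081 2081 69
163 2081 2081 69
236 2081 2081 69
236 2081 2081 69
236 2081 2081 236
436 2081 2081 436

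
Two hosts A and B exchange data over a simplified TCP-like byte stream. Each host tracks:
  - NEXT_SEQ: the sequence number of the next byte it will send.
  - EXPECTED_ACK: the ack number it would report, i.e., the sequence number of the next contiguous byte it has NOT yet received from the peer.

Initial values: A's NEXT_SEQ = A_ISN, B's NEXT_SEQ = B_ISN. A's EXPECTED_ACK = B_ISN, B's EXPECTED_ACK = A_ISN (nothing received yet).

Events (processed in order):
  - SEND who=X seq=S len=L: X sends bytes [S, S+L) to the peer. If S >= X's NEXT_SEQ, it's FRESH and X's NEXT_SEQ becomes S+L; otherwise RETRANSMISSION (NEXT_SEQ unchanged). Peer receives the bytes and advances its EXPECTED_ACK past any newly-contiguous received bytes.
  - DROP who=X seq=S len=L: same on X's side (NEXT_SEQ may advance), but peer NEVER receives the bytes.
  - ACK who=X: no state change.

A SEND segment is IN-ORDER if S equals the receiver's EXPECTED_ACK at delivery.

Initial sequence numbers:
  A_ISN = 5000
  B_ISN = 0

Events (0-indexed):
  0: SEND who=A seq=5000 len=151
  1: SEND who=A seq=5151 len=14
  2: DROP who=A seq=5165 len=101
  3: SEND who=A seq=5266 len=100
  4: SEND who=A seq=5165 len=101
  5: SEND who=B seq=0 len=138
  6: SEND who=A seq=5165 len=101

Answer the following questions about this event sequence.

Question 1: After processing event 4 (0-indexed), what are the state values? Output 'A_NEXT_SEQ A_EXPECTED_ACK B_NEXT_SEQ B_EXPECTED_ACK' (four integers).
After event 0: A_seq=5151 A_ack=0 B_seq=0 B_ack=5151
After event 1: A_seq=5165 A_ack=0 B_seq=0 B_ack=5165
After event 2: A_seq=5266 A_ack=0 B_seq=0 B_ack=5165
After event 3: A_seq=5366 A_ack=0 B_seq=0 B_ack=5165
After event 4: A_seq=5366 A_ack=0 B_seq=0 B_ack=5366

5366 0 0 5366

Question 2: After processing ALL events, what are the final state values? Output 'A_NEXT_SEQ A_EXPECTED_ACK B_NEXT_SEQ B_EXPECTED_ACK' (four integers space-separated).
After event 0: A_seq=5151 A_ack=0 B_seq=0 B_ack=5151
After event 1: A_seq=5165 A_ack=0 B_seq=0 B_ack=5165
After event 2: A_seq=5266 A_ack=0 B_seq=0 B_ack=5165
After event 3: A_seq=5366 A_ack=0 B_seq=0 B_ack=5165
After event 4: A_seq=5366 A_ack=0 B_seq=0 B_ack=5366
After event 5: A_seq=5366 A_ack=138 B_seq=138 B_ack=5366
After event 6: A_seq=5366 A_ack=138 B_seq=138 B_ack=5366

Answer: 5366 138 138 5366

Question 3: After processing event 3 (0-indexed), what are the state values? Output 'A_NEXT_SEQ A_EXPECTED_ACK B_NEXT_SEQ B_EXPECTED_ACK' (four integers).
After event 0: A_seq=5151 A_ack=0 B_seq=0 B_ack=5151
After event 1: A_seq=5165 A_ack=0 B_seq=0 B_ack=5165
After event 2: A_seq=5266 A_ack=0 B_seq=0 B_ack=5165
After event 3: A_seq=5366 A_ack=0 B_seq=0 B_ack=5165

5366 0 0 5165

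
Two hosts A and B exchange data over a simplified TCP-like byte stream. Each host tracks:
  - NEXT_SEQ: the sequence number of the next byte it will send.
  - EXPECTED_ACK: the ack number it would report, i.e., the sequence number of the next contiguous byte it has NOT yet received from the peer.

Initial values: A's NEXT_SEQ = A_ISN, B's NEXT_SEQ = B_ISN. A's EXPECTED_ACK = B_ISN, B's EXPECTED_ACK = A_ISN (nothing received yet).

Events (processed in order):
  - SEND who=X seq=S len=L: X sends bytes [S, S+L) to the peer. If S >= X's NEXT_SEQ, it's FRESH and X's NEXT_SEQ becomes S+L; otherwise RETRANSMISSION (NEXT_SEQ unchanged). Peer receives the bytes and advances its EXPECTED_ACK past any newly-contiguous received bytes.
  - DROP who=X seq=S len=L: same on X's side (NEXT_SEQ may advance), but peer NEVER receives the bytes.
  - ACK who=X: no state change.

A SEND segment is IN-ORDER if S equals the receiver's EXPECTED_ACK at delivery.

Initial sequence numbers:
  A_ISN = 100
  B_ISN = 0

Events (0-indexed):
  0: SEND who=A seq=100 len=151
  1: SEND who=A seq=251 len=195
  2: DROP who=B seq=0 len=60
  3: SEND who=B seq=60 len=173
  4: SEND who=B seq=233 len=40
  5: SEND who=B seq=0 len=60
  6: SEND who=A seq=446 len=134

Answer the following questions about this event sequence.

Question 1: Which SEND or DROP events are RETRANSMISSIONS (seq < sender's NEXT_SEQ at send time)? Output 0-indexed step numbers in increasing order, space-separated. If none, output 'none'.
Answer: 5

Derivation:
Step 0: SEND seq=100 -> fresh
Step 1: SEND seq=251 -> fresh
Step 2: DROP seq=0 -> fresh
Step 3: SEND seq=60 -> fresh
Step 4: SEND seq=233 -> fresh
Step 5: SEND seq=0 -> retransmit
Step 6: SEND seq=446 -> fresh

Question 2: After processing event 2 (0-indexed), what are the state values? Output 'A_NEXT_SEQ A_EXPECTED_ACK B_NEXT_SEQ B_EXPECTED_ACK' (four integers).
After event 0: A_seq=251 A_ack=0 B_seq=0 B_ack=251
After event 1: A_seq=446 A_ack=0 B_seq=0 B_ack=446
After event 2: A_seq=446 A_ack=0 B_seq=60 B_ack=446

446 0 60 446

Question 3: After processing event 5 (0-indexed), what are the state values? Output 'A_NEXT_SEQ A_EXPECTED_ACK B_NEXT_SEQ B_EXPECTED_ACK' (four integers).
After event 0: A_seq=251 A_ack=0 B_seq=0 B_ack=251
After event 1: A_seq=446 A_ack=0 B_seq=0 B_ack=446
After event 2: A_seq=446 A_ack=0 B_seq=60 B_ack=446
After event 3: A_seq=446 A_ack=0 B_seq=233 B_ack=446
After event 4: A_seq=446 A_ack=0 B_seq=273 B_ack=446
After event 5: A_seq=446 A_ack=273 B_seq=273 B_ack=446

446 273 273 446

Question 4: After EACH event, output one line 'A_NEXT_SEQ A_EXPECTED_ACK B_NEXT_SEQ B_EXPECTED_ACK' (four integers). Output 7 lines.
251 0 0 251
446 0 0 446
446 0 60 446
446 0 233 446
446 0 273 446
446 273 273 446
580 273 273 580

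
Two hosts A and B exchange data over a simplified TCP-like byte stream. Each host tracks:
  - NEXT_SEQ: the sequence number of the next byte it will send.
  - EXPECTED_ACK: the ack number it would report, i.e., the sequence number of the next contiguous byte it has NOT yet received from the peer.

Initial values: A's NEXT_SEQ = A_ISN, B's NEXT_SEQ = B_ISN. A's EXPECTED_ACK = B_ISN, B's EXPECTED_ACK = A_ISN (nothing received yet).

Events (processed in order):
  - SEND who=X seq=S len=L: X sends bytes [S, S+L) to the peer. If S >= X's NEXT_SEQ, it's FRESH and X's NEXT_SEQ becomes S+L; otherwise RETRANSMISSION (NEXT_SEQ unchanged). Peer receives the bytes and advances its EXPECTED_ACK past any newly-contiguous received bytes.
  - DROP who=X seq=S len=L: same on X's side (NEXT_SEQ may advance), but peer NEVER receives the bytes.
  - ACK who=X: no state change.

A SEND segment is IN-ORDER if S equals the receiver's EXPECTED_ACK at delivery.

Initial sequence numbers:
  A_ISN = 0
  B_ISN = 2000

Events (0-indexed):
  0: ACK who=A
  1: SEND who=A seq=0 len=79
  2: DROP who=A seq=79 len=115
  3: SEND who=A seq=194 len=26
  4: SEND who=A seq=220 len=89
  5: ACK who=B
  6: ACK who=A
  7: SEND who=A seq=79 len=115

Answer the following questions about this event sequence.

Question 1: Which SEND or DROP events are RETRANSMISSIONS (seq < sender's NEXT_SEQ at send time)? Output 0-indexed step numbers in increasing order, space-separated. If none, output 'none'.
Step 1: SEND seq=0 -> fresh
Step 2: DROP seq=79 -> fresh
Step 3: SEND seq=194 -> fresh
Step 4: SEND seq=220 -> fresh
Step 7: SEND seq=79 -> retransmit

Answer: 7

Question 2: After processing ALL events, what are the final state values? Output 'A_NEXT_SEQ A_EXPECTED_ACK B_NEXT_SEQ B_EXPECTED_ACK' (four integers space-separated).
Answer: 309 2000 2000 309

Derivation:
After event 0: A_seq=0 A_ack=2000 B_seq=2000 B_ack=0
After event 1: A_seq=79 A_ack=2000 B_seq=2000 B_ack=79
After event 2: A_seq=194 A_ack=2000 B_seq=2000 B_ack=79
After event 3: A_seq=220 A_ack=2000 B_seq=2000 B_ack=79
After event 4: A_seq=309 A_ack=2000 B_seq=2000 B_ack=79
After event 5: A_seq=309 A_ack=2000 B_seq=2000 B_ack=79
After event 6: A_seq=309 A_ack=2000 B_seq=2000 B_ack=79
After event 7: A_seq=309 A_ack=2000 B_seq=2000 B_ack=309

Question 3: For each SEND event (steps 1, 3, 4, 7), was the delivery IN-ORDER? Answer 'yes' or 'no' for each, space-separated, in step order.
Step 1: SEND seq=0 -> in-order
Step 3: SEND seq=194 -> out-of-order
Step 4: SEND seq=220 -> out-of-order
Step 7: SEND seq=79 -> in-order

Answer: yes no no yes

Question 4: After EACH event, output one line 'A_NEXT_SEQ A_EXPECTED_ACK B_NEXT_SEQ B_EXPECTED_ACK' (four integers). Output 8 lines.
0 2000 2000 0
79 2000 2000 79
194 2000 2000 79
220 2000 2000 79
309 2000 2000 79
309 2000 2000 79
309 2000 2000 79
309 2000 2000 309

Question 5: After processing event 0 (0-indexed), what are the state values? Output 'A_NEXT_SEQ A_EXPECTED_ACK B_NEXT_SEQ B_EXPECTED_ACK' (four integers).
After event 0: A_seq=0 A_ack=2000 B_seq=2000 B_ack=0

0 2000 2000 0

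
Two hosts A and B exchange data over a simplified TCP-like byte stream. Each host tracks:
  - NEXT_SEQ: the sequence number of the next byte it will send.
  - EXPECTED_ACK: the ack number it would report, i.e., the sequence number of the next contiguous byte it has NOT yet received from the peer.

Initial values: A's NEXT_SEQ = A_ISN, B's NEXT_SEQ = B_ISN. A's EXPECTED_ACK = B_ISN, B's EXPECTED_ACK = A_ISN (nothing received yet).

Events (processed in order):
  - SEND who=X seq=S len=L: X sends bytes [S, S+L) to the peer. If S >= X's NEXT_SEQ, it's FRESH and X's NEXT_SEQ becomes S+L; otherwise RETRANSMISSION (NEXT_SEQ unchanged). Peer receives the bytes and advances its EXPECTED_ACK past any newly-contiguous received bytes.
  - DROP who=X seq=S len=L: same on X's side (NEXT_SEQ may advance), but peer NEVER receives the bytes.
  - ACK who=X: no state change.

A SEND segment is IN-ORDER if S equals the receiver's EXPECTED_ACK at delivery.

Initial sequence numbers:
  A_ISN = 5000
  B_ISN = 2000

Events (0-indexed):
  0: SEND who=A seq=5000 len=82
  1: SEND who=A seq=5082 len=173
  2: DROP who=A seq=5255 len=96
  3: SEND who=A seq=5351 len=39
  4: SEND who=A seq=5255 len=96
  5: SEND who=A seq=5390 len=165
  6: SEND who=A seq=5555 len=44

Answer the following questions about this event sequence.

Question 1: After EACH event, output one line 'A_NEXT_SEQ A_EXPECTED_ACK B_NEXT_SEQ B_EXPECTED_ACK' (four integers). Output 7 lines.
5082 2000 2000 5082
5255 2000 2000 5255
5351 2000 2000 5255
5390 2000 2000 5255
5390 2000 2000 5390
5555 2000 2000 5555
5599 2000 2000 5599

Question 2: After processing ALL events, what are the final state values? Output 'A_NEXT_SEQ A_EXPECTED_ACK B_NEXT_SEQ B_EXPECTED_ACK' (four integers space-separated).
After event 0: A_seq=5082 A_ack=2000 B_seq=2000 B_ack=5082
After event 1: A_seq=5255 A_ack=2000 B_seq=2000 B_ack=5255
After event 2: A_seq=5351 A_ack=2000 B_seq=2000 B_ack=5255
After event 3: A_seq=5390 A_ack=2000 B_seq=2000 B_ack=5255
After event 4: A_seq=5390 A_ack=2000 B_seq=2000 B_ack=5390
After event 5: A_seq=5555 A_ack=2000 B_seq=2000 B_ack=5555
After event 6: A_seq=5599 A_ack=2000 B_seq=2000 B_ack=5599

Answer: 5599 2000 2000 5599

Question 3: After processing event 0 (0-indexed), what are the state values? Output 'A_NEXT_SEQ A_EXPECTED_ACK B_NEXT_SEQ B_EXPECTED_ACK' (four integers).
After event 0: A_seq=5082 A_ack=2000 B_seq=2000 B_ack=5082

5082 2000 2000 5082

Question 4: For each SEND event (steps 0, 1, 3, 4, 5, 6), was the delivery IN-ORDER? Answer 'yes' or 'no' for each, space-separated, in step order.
Step 0: SEND seq=5000 -> in-order
Step 1: SEND seq=5082 -> in-order
Step 3: SEND seq=5351 -> out-of-order
Step 4: SEND seq=5255 -> in-order
Step 5: SEND seq=5390 -> in-order
Step 6: SEND seq=5555 -> in-order

Answer: yes yes no yes yes yes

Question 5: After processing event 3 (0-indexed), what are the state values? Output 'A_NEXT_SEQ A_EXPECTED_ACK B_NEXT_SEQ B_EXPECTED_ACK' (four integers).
After event 0: A_seq=5082 A_ack=2000 B_seq=2000 B_ack=5082
After event 1: A_seq=5255 A_ack=2000 B_seq=2000 B_ack=5255
After event 2: A_seq=5351 A_ack=2000 B_seq=2000 B_ack=5255
After event 3: A_seq=5390 A_ack=2000 B_seq=2000 B_ack=5255

5390 2000 2000 5255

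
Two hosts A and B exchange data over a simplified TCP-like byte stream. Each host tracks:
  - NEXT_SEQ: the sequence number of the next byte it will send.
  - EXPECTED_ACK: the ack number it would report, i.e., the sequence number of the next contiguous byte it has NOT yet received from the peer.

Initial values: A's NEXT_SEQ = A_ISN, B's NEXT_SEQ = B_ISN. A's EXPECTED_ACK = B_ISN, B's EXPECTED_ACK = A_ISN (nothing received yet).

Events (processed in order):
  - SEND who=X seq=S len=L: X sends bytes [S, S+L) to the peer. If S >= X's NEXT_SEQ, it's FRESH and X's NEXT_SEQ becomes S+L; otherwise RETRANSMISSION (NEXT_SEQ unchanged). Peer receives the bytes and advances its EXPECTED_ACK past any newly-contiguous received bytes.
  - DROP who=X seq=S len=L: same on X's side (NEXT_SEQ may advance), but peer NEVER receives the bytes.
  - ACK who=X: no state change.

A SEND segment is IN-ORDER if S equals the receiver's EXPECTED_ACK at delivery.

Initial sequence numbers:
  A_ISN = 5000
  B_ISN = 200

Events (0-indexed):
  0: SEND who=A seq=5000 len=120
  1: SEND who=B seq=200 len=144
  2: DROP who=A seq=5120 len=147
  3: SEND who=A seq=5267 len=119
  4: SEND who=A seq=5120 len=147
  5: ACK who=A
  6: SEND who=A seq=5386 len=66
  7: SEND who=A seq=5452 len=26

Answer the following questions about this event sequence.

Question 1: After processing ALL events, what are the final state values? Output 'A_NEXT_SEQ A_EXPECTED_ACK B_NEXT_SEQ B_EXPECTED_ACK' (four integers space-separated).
Answer: 5478 344 344 5478

Derivation:
After event 0: A_seq=5120 A_ack=200 B_seq=200 B_ack=5120
After event 1: A_seq=5120 A_ack=344 B_seq=344 B_ack=5120
After event 2: A_seq=5267 A_ack=344 B_seq=344 B_ack=5120
After event 3: A_seq=5386 A_ack=344 B_seq=344 B_ack=5120
After event 4: A_seq=5386 A_ack=344 B_seq=344 B_ack=5386
After event 5: A_seq=5386 A_ack=344 B_seq=344 B_ack=5386
After event 6: A_seq=5452 A_ack=344 B_seq=344 B_ack=5452
After event 7: A_seq=5478 A_ack=344 B_seq=344 B_ack=5478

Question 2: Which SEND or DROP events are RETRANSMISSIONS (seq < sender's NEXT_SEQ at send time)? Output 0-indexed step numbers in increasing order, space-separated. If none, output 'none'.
Answer: 4

Derivation:
Step 0: SEND seq=5000 -> fresh
Step 1: SEND seq=200 -> fresh
Step 2: DROP seq=5120 -> fresh
Step 3: SEND seq=5267 -> fresh
Step 4: SEND seq=5120 -> retransmit
Step 6: SEND seq=5386 -> fresh
Step 7: SEND seq=5452 -> fresh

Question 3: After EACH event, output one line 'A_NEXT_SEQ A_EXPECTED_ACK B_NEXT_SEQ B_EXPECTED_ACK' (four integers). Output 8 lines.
5120 200 200 5120
5120 344 344 5120
5267 344 344 5120
5386 344 344 5120
5386 344 344 5386
5386 344 344 5386
5452 344 344 5452
5478 344 344 5478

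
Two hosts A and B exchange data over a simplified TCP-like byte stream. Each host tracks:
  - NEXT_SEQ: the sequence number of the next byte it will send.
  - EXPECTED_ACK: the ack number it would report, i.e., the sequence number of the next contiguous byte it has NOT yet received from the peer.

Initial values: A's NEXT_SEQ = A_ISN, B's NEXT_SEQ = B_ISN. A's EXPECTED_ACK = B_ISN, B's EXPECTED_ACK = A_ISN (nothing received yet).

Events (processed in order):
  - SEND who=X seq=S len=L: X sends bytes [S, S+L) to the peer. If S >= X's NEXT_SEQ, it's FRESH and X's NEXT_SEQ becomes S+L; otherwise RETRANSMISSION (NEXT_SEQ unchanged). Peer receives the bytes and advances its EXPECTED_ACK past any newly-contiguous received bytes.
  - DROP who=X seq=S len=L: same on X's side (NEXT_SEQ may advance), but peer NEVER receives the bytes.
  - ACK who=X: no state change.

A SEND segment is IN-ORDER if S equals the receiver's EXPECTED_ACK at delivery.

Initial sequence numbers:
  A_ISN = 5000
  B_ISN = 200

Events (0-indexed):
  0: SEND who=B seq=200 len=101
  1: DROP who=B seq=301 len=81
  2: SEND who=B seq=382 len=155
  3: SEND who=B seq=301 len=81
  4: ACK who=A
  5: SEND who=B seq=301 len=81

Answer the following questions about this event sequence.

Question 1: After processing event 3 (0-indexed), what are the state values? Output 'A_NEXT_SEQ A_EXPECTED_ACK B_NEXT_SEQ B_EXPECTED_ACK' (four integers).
After event 0: A_seq=5000 A_ack=301 B_seq=301 B_ack=5000
After event 1: A_seq=5000 A_ack=301 B_seq=382 B_ack=5000
After event 2: A_seq=5000 A_ack=301 B_seq=537 B_ack=5000
After event 3: A_seq=5000 A_ack=537 B_seq=537 B_ack=5000

5000 537 537 5000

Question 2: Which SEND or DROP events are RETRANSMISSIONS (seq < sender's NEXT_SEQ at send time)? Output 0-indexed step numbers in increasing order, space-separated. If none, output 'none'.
Step 0: SEND seq=200 -> fresh
Step 1: DROP seq=301 -> fresh
Step 2: SEND seq=382 -> fresh
Step 3: SEND seq=301 -> retransmit
Step 5: SEND seq=301 -> retransmit

Answer: 3 5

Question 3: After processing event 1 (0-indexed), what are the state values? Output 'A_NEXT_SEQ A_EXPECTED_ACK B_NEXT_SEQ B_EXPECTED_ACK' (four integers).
After event 0: A_seq=5000 A_ack=301 B_seq=301 B_ack=5000
After event 1: A_seq=5000 A_ack=301 B_seq=382 B_ack=5000

5000 301 382 5000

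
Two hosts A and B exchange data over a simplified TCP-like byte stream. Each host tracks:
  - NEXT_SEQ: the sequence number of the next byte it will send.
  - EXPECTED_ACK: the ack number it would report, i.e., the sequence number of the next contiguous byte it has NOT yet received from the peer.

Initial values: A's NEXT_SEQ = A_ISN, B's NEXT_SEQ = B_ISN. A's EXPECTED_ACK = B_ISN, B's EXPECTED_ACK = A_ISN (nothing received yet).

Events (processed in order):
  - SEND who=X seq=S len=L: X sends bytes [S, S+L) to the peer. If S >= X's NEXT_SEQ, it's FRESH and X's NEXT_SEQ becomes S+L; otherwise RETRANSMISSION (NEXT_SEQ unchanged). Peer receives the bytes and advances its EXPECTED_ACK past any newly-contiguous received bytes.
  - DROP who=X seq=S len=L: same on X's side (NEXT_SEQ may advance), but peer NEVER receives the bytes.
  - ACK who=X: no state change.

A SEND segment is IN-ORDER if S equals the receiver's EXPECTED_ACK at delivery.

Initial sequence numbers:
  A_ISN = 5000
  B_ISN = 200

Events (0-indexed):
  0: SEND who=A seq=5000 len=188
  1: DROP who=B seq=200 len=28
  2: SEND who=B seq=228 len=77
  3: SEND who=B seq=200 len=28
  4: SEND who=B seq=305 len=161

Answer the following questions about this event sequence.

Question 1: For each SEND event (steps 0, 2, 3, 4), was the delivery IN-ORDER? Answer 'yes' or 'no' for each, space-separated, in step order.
Answer: yes no yes yes

Derivation:
Step 0: SEND seq=5000 -> in-order
Step 2: SEND seq=228 -> out-of-order
Step 3: SEND seq=200 -> in-order
Step 4: SEND seq=305 -> in-order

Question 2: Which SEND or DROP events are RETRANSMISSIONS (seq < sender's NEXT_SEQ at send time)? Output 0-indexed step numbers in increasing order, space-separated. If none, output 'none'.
Step 0: SEND seq=5000 -> fresh
Step 1: DROP seq=200 -> fresh
Step 2: SEND seq=228 -> fresh
Step 3: SEND seq=200 -> retransmit
Step 4: SEND seq=305 -> fresh

Answer: 3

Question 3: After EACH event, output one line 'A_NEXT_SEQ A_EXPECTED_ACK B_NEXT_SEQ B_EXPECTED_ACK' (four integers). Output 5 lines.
5188 200 200 5188
5188 200 228 5188
5188 200 305 5188
5188 305 305 5188
5188 466 466 5188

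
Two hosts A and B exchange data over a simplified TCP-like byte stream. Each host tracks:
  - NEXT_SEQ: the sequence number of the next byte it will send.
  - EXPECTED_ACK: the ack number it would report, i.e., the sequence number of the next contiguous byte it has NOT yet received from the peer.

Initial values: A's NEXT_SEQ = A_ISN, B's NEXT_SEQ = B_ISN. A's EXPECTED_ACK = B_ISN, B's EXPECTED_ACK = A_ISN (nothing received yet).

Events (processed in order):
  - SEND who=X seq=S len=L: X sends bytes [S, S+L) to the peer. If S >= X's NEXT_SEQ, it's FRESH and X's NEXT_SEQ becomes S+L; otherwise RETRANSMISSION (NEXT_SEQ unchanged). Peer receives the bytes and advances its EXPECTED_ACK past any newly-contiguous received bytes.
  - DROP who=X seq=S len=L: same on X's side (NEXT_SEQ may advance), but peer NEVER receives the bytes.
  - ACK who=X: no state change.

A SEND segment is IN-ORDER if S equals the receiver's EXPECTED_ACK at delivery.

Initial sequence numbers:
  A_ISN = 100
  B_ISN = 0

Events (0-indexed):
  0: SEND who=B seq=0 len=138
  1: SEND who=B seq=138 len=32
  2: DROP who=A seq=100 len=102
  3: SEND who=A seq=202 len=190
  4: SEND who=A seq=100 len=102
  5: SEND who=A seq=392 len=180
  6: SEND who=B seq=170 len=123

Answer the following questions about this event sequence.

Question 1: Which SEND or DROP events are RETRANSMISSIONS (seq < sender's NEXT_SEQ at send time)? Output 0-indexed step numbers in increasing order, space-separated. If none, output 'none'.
Answer: 4

Derivation:
Step 0: SEND seq=0 -> fresh
Step 1: SEND seq=138 -> fresh
Step 2: DROP seq=100 -> fresh
Step 3: SEND seq=202 -> fresh
Step 4: SEND seq=100 -> retransmit
Step 5: SEND seq=392 -> fresh
Step 6: SEND seq=170 -> fresh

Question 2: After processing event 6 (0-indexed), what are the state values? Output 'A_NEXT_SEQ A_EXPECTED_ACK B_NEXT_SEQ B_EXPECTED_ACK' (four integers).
After event 0: A_seq=100 A_ack=138 B_seq=138 B_ack=100
After event 1: A_seq=100 A_ack=170 B_seq=170 B_ack=100
After event 2: A_seq=202 A_ack=170 B_seq=170 B_ack=100
After event 3: A_seq=392 A_ack=170 B_seq=170 B_ack=100
After event 4: A_seq=392 A_ack=170 B_seq=170 B_ack=392
After event 5: A_seq=572 A_ack=170 B_seq=170 B_ack=572
After event 6: A_seq=572 A_ack=293 B_seq=293 B_ack=572

572 293 293 572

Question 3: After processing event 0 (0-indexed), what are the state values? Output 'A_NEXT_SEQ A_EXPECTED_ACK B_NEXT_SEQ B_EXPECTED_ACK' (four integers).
After event 0: A_seq=100 A_ack=138 B_seq=138 B_ack=100

100 138 138 100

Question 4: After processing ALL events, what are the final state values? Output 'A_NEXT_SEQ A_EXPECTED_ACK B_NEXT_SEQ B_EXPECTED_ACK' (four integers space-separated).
Answer: 572 293 293 572

Derivation:
After event 0: A_seq=100 A_ack=138 B_seq=138 B_ack=100
After event 1: A_seq=100 A_ack=170 B_seq=170 B_ack=100
After event 2: A_seq=202 A_ack=170 B_seq=170 B_ack=100
After event 3: A_seq=392 A_ack=170 B_seq=170 B_ack=100
After event 4: A_seq=392 A_ack=170 B_seq=170 B_ack=392
After event 5: A_seq=572 A_ack=170 B_seq=170 B_ack=572
After event 6: A_seq=572 A_ack=293 B_seq=293 B_ack=572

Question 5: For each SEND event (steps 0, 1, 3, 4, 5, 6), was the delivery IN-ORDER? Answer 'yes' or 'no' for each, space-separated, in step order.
Step 0: SEND seq=0 -> in-order
Step 1: SEND seq=138 -> in-order
Step 3: SEND seq=202 -> out-of-order
Step 4: SEND seq=100 -> in-order
Step 5: SEND seq=392 -> in-order
Step 6: SEND seq=170 -> in-order

Answer: yes yes no yes yes yes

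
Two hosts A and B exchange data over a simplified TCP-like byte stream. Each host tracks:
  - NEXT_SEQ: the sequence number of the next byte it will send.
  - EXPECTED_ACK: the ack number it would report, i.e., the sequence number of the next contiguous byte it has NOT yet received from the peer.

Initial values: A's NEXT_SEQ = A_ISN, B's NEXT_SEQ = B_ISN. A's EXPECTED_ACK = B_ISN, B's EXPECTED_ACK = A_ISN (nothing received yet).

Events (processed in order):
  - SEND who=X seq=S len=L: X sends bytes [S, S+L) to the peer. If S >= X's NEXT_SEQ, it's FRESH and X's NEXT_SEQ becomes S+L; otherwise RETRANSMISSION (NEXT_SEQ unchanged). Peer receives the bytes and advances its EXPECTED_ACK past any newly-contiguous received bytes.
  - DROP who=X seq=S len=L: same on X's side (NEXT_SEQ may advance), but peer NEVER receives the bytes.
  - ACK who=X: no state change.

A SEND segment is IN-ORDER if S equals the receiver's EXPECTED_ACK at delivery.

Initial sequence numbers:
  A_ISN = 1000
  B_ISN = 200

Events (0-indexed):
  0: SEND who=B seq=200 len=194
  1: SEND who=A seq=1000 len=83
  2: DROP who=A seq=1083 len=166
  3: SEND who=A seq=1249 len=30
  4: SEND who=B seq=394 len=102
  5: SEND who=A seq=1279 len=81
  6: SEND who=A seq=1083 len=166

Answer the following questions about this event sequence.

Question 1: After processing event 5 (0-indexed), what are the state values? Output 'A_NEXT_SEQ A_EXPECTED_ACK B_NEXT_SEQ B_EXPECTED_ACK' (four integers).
After event 0: A_seq=1000 A_ack=394 B_seq=394 B_ack=1000
After event 1: A_seq=1083 A_ack=394 B_seq=394 B_ack=1083
After event 2: A_seq=1249 A_ack=394 B_seq=394 B_ack=1083
After event 3: A_seq=1279 A_ack=394 B_seq=394 B_ack=1083
After event 4: A_seq=1279 A_ack=496 B_seq=496 B_ack=1083
After event 5: A_seq=1360 A_ack=496 B_seq=496 B_ack=1083

1360 496 496 1083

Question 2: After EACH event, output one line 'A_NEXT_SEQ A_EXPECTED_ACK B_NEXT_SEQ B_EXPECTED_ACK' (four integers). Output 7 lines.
1000 394 394 1000
1083 394 394 1083
1249 394 394 1083
1279 394 394 1083
1279 496 496 1083
1360 496 496 1083
1360 496 496 1360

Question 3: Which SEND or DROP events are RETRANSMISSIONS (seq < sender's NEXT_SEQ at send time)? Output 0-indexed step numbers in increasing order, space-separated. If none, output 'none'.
Answer: 6

Derivation:
Step 0: SEND seq=200 -> fresh
Step 1: SEND seq=1000 -> fresh
Step 2: DROP seq=1083 -> fresh
Step 3: SEND seq=1249 -> fresh
Step 4: SEND seq=394 -> fresh
Step 5: SEND seq=1279 -> fresh
Step 6: SEND seq=1083 -> retransmit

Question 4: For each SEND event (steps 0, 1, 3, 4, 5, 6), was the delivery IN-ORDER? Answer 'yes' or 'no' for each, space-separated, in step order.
Step 0: SEND seq=200 -> in-order
Step 1: SEND seq=1000 -> in-order
Step 3: SEND seq=1249 -> out-of-order
Step 4: SEND seq=394 -> in-order
Step 5: SEND seq=1279 -> out-of-order
Step 6: SEND seq=1083 -> in-order

Answer: yes yes no yes no yes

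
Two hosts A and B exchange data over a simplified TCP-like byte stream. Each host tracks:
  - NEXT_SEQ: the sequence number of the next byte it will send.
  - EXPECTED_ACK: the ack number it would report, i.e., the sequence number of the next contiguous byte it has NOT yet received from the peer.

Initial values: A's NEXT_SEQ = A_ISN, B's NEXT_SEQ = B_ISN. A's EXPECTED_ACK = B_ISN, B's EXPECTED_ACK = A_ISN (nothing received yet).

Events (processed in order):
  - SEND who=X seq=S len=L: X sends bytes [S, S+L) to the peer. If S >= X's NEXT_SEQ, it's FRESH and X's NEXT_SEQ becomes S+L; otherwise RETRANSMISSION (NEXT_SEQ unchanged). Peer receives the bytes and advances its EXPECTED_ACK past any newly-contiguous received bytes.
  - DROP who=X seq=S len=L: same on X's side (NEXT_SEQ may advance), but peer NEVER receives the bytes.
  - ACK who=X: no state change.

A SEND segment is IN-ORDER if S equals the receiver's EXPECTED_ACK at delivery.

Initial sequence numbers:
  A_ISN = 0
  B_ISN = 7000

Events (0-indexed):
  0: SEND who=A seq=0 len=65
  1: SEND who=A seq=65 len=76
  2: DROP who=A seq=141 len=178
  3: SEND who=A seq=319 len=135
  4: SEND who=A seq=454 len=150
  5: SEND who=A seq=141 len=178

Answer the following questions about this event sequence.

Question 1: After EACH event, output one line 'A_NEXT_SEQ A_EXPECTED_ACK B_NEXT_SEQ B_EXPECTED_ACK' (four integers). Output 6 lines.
65 7000 7000 65
141 7000 7000 141
319 7000 7000 141
454 7000 7000 141
604 7000 7000 141
604 7000 7000 604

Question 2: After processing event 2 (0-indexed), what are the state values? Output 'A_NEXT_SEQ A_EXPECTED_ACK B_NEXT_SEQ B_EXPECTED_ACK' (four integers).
After event 0: A_seq=65 A_ack=7000 B_seq=7000 B_ack=65
After event 1: A_seq=141 A_ack=7000 B_seq=7000 B_ack=141
After event 2: A_seq=319 A_ack=7000 B_seq=7000 B_ack=141

319 7000 7000 141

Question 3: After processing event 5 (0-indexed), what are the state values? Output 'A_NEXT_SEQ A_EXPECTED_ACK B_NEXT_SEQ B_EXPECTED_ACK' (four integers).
After event 0: A_seq=65 A_ack=7000 B_seq=7000 B_ack=65
After event 1: A_seq=141 A_ack=7000 B_seq=7000 B_ack=141
After event 2: A_seq=319 A_ack=7000 B_seq=7000 B_ack=141
After event 3: A_seq=454 A_ack=7000 B_seq=7000 B_ack=141
After event 4: A_seq=604 A_ack=7000 B_seq=7000 B_ack=141
After event 5: A_seq=604 A_ack=7000 B_seq=7000 B_ack=604

604 7000 7000 604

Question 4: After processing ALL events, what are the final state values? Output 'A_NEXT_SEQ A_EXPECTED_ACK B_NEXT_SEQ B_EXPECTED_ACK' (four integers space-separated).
After event 0: A_seq=65 A_ack=7000 B_seq=7000 B_ack=65
After event 1: A_seq=141 A_ack=7000 B_seq=7000 B_ack=141
After event 2: A_seq=319 A_ack=7000 B_seq=7000 B_ack=141
After event 3: A_seq=454 A_ack=7000 B_seq=7000 B_ack=141
After event 4: A_seq=604 A_ack=7000 B_seq=7000 B_ack=141
After event 5: A_seq=604 A_ack=7000 B_seq=7000 B_ack=604

Answer: 604 7000 7000 604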